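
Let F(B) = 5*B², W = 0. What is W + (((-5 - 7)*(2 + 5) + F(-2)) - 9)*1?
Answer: -73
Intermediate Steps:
W + (((-5 - 7)*(2 + 5) + F(-2)) - 9)*1 = 0 + (((-5 - 7)*(2 + 5) + 5*(-2)²) - 9)*1 = 0 + ((-12*7 + 5*4) - 9)*1 = 0 + ((-84 + 20) - 9)*1 = 0 + (-64 - 9)*1 = 0 - 73*1 = 0 - 73 = -73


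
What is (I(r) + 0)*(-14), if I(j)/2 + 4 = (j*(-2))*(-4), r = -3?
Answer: 784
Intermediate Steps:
I(j) = -8 + 16*j (I(j) = -8 + 2*((j*(-2))*(-4)) = -8 + 2*(-2*j*(-4)) = -8 + 2*(8*j) = -8 + 16*j)
(I(r) + 0)*(-14) = ((-8 + 16*(-3)) + 0)*(-14) = ((-8 - 48) + 0)*(-14) = (-56 + 0)*(-14) = -56*(-14) = 784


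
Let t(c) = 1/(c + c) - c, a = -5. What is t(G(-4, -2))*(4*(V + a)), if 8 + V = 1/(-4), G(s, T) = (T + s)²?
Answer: 137323/72 ≈ 1907.3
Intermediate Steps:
V = -33/4 (V = -8 + 1/(-4) = -8 - ¼ = -33/4 ≈ -8.2500)
t(c) = 1/(2*c) - c
t(G(-4, -2))*(4*(V + a)) = (1/(2*((-2 - 4)²)) - (-2 - 4)²)*(4*(-33/4 - 5)) = (1/(2*((-6)²)) - 1*(-6)²)*(4*(-53/4)) = ((½)/36 - 1*36)*(-53) = ((½)*(1/36) - 36)*(-53) = (1/72 - 36)*(-53) = -2591/72*(-53) = 137323/72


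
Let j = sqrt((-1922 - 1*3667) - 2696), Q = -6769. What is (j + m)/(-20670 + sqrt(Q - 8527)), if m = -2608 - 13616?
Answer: (16224 - I*sqrt(8285))/(20670 - 8*I*sqrt(239)) ≈ 0.7849 + 0.00029282*I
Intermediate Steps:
j = I*sqrt(8285) (j = sqrt((-1922 - 3667) - 2696) = sqrt(-5589 - 2696) = sqrt(-8285) = I*sqrt(8285) ≈ 91.022*I)
m = -16224
(j + m)/(-20670 + sqrt(Q - 8527)) = (I*sqrt(8285) - 16224)/(-20670 + sqrt(-6769 - 8527)) = (-16224 + I*sqrt(8285))/(-20670 + sqrt(-15296)) = (-16224 + I*sqrt(8285))/(-20670 + 8*I*sqrt(239))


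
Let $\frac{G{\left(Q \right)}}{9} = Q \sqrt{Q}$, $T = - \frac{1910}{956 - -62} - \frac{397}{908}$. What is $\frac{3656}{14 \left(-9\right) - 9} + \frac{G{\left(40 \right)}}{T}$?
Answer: $- \frac{3656}{135} - \frac{332763840 \sqrt{10}}{1069213} \approx -1011.3$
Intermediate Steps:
$T = - \frac{1069213}{462172}$ ($T = - \frac{1910}{956 + 62} - \frac{397}{908} = - \frac{1910}{1018} - \frac{397}{908} = \left(-1910\right) \frac{1}{1018} - \frac{397}{908} = - \frac{955}{509} - \frac{397}{908} = - \frac{1069213}{462172} \approx -2.3135$)
$G{\left(Q \right)} = 9 Q^{\frac{3}{2}}$ ($G{\left(Q \right)} = 9 Q \sqrt{Q} = 9 Q^{\frac{3}{2}}$)
$\frac{3656}{14 \left(-9\right) - 9} + \frac{G{\left(40 \right)}}{T} = \frac{3656}{14 \left(-9\right) - 9} + \frac{9 \cdot 40^{\frac{3}{2}}}{- \frac{1069213}{462172}} = \frac{3656}{-126 - 9} + 9 \cdot 80 \sqrt{10} \left(- \frac{462172}{1069213}\right) = \frac{3656}{-135} + 720 \sqrt{10} \left(- \frac{462172}{1069213}\right) = 3656 \left(- \frac{1}{135}\right) - \frac{332763840 \sqrt{10}}{1069213} = - \frac{3656}{135} - \frac{332763840 \sqrt{10}}{1069213}$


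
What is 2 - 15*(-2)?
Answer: 32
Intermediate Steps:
2 - 15*(-2) = 2 + 30 = 32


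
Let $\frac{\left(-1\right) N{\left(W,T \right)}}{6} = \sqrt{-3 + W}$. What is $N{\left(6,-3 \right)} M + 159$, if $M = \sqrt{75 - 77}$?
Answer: $159 - 6 i \sqrt{6} \approx 159.0 - 14.697 i$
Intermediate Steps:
$M = i \sqrt{2}$ ($M = \sqrt{-2} = i \sqrt{2} \approx 1.4142 i$)
$N{\left(W,T \right)} = - 6 \sqrt{-3 + W}$
$N{\left(6,-3 \right)} M + 159 = - 6 \sqrt{-3 + 6} i \sqrt{2} + 159 = - 6 \sqrt{3} i \sqrt{2} + 159 = - 6 i \sqrt{6} + 159 = 159 - 6 i \sqrt{6}$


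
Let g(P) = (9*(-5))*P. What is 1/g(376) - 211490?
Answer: -3578410801/16920 ≈ -2.1149e+5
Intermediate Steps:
g(P) = -45*P
1/g(376) - 211490 = 1/(-45*376) - 211490 = 1/(-16920) - 211490 = -1/16920 - 211490 = -3578410801/16920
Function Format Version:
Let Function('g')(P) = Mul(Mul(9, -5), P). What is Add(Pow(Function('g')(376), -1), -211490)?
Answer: Rational(-3578410801, 16920) ≈ -2.1149e+5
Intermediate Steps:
Function('g')(P) = Mul(-45, P)
Add(Pow(Function('g')(376), -1), -211490) = Add(Pow(Mul(-45, 376), -1), -211490) = Add(Pow(-16920, -1), -211490) = Add(Rational(-1, 16920), -211490) = Rational(-3578410801, 16920)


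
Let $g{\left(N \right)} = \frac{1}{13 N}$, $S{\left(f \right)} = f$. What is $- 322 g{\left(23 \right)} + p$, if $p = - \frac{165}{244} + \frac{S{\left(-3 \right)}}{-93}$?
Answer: $- \frac{169219}{98332} \approx -1.7209$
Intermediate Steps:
$p = - \frac{4871}{7564}$ ($p = - \frac{165}{244} - \frac{3}{-93} = \left(-165\right) \frac{1}{244} - - \frac{1}{31} = - \frac{165}{244} + \frac{1}{31} = - \frac{4871}{7564} \approx -0.64397$)
$g{\left(N \right)} = \frac{1}{13 N}$
$- 322 g{\left(23 \right)} + p = - 322 \frac{1}{13 \cdot 23} - \frac{4871}{7564} = - 322 \cdot \frac{1}{13} \cdot \frac{1}{23} - \frac{4871}{7564} = \left(-322\right) \frac{1}{299} - \frac{4871}{7564} = - \frac{14}{13} - \frac{4871}{7564} = - \frac{169219}{98332}$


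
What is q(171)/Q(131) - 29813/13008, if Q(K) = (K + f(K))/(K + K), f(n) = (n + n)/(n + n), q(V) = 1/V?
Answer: -55794245/24468048 ≈ -2.2803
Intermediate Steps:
f(n) = 1 (f(n) = (2*n)/((2*n)) = (2*n)*(1/(2*n)) = 1)
Q(K) = (1 + K)/(2*K) (Q(K) = (K + 1)/(K + K) = (1 + K)/((2*K)) = (1 + K)*(1/(2*K)) = (1 + K)/(2*K))
q(171)/Q(131) - 29813/13008 = 1/(171*(((½)*(1 + 131)/131))) - 29813/13008 = 1/(171*(((½)*(1/131)*132))) - 29813*1/13008 = 1/(171*(66/131)) - 29813/13008 = (1/171)*(131/66) - 29813/13008 = 131/11286 - 29813/13008 = -55794245/24468048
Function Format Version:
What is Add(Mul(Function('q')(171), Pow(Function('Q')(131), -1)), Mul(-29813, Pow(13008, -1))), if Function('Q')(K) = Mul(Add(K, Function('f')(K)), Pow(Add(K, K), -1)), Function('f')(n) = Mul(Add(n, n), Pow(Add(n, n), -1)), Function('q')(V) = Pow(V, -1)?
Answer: Rational(-55794245, 24468048) ≈ -2.2803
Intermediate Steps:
Function('f')(n) = 1 (Function('f')(n) = Mul(Mul(2, n), Pow(Mul(2, n), -1)) = Mul(Mul(2, n), Mul(Rational(1, 2), Pow(n, -1))) = 1)
Function('Q')(K) = Mul(Rational(1, 2), Pow(K, -1), Add(1, K)) (Function('Q')(K) = Mul(Add(K, 1), Pow(Add(K, K), -1)) = Mul(Add(1, K), Pow(Mul(2, K), -1)) = Mul(Add(1, K), Mul(Rational(1, 2), Pow(K, -1))) = Mul(Rational(1, 2), Pow(K, -1), Add(1, K)))
Add(Mul(Function('q')(171), Pow(Function('Q')(131), -1)), Mul(-29813, Pow(13008, -1))) = Add(Mul(Pow(171, -1), Pow(Mul(Rational(1, 2), Pow(131, -1), Add(1, 131)), -1)), Mul(-29813, Pow(13008, -1))) = Add(Mul(Rational(1, 171), Pow(Mul(Rational(1, 2), Rational(1, 131), 132), -1)), Mul(-29813, Rational(1, 13008))) = Add(Mul(Rational(1, 171), Pow(Rational(66, 131), -1)), Rational(-29813, 13008)) = Add(Mul(Rational(1, 171), Rational(131, 66)), Rational(-29813, 13008)) = Add(Rational(131, 11286), Rational(-29813, 13008)) = Rational(-55794245, 24468048)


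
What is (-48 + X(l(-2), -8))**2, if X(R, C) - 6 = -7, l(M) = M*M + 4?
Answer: 2401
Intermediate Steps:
l(M) = 4 + M**2 (l(M) = M**2 + 4 = 4 + M**2)
X(R, C) = -1 (X(R, C) = 6 - 7 = -1)
(-48 + X(l(-2), -8))**2 = (-48 - 1)**2 = (-49)**2 = 2401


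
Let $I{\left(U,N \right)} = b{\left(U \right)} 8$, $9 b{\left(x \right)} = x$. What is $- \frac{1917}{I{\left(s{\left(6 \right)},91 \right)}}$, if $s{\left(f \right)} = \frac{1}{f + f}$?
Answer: $- \frac{51759}{2} \approx -25880.0$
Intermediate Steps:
$b{\left(x \right)} = \frac{x}{9}$
$s{\left(f \right)} = \frac{1}{2 f}$
$I{\left(U,N \right)} = \frac{8 U}{9}$ ($I{\left(U,N \right)} = \frac{U}{9} \cdot 8 = \frac{8 U}{9}$)
$- \frac{1917}{I{\left(s{\left(6 \right)},91 \right)}} = - \frac{1917}{\frac{8}{9} \frac{1}{2 \cdot 6}} = - \frac{1917}{\frac{8}{9} \cdot \frac{1}{2} \cdot \frac{1}{6}} = - \frac{1917}{\frac{8}{9} \cdot \frac{1}{12}} = - \frac{1917}{\frac{2}{27}} = \left(-1917\right) \frac{27}{2} = - \frac{51759}{2}$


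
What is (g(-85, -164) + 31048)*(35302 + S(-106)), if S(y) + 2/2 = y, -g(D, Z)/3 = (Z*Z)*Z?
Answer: 466822256600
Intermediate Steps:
g(D, Z) = -3*Z**3 (g(D, Z) = -3*Z*Z*Z = -3*Z**2*Z = -3*Z**3)
S(y) = -1 + y
(g(-85, -164) + 31048)*(35302 + S(-106)) = (-3*(-164)**3 + 31048)*(35302 + (-1 - 106)) = (-3*(-4410944) + 31048)*(35302 - 107) = (13232832 + 31048)*35195 = 13263880*35195 = 466822256600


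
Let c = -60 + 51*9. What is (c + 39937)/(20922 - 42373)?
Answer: -40336/21451 ≈ -1.8804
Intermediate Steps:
c = 399 (c = -60 + 459 = 399)
(c + 39937)/(20922 - 42373) = (399 + 39937)/(20922 - 42373) = 40336/(-21451) = 40336*(-1/21451) = -40336/21451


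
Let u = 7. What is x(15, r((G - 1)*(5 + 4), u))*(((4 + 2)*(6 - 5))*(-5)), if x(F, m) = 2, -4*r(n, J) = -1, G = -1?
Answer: -60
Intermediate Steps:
r(n, J) = ¼ (r(n, J) = -¼*(-1) = ¼)
x(15, r((G - 1)*(5 + 4), u))*(((4 + 2)*(6 - 5))*(-5)) = 2*(((4 + 2)*(6 - 5))*(-5)) = 2*((6*1)*(-5)) = 2*(6*(-5)) = 2*(-30) = -60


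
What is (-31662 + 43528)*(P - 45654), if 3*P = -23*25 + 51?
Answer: -1631408876/3 ≈ -5.4380e+8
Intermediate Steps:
P = -524/3 (P = (-23*25 + 51)/3 = (-575 + 51)/3 = (⅓)*(-524) = -524/3 ≈ -174.67)
(-31662 + 43528)*(P - 45654) = (-31662 + 43528)*(-524/3 - 45654) = 11866*(-137486/3) = -1631408876/3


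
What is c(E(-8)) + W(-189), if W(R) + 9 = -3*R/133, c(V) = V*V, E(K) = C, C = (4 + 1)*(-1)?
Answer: 385/19 ≈ 20.263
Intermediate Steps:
C = -5 (C = 5*(-1) = -5)
E(K) = -5
c(V) = V**2
W(R) = -9 - 3*R/133
c(E(-8)) + W(-189) = (-5)**2 + (-9 - 3/133*(-189)) = 25 + (-9 + 81/19) = 25 - 90/19 = 385/19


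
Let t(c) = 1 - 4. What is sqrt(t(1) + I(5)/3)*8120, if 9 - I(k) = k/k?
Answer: 8120*I*sqrt(3)/3 ≈ 4688.1*I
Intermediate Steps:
t(c) = -3
I(k) = 8 (I(k) = 9 - k/k = 9 - 1*1 = 9 - 1 = 8)
sqrt(t(1) + I(5)/3)*8120 = sqrt(-3 + 8/3)*8120 = sqrt(-1/3)*8120 = (I*sqrt(3)/3)*8120 = 8120*I*sqrt(3)/3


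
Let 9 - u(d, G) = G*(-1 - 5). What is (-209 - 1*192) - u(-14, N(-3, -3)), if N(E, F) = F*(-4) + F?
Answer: -464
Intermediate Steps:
N(E, F) = -3*F (N(E, F) = -4*F + F = -3*F)
u(d, G) = 9 + 6*G (u(d, G) = 9 - G*(-1 - 5) = 9 - G*(-6) = 9 - (-6)*G = 9 + 6*G)
(-209 - 1*192) - u(-14, N(-3, -3)) = (-209 - 1*192) - (9 + 6*(-3*(-3))) = (-209 - 192) - (9 + 6*9) = -401 - (9 + 54) = -401 - 1*63 = -401 - 63 = -464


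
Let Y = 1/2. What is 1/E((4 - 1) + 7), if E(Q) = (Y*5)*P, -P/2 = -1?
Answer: ⅕ ≈ 0.20000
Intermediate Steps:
Y = ½ ≈ 0.50000
P = 2 (P = -2*(-1) = 2)
E(Q) = 5 (E(Q) = ((½)*5)*2 = (5/2)*2 = 5)
1/E((4 - 1) + 7) = 1/5 = ⅕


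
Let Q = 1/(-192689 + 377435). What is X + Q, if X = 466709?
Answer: 86222620915/184746 ≈ 4.6671e+5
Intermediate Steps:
Q = 1/184746 ≈ 5.4128e-6
X + Q = 466709 + 1/184746 = 86222620915/184746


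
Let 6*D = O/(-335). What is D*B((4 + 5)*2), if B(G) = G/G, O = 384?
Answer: -64/335 ≈ -0.19104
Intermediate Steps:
D = -64/335 (D = (384/(-335))/6 = (384*(-1/335))/6 = (⅙)*(-384/335) = -64/335 ≈ -0.19104)
B(G) = 1
D*B((4 + 5)*2) = -64/335*1 = -64/335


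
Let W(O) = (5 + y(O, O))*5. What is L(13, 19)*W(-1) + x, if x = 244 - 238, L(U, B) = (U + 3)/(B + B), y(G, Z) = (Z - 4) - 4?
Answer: -46/19 ≈ -2.4211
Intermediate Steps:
y(G, Z) = -8 + Z (y(G, Z) = (-4 + Z) - 4 = -8 + Z)
L(U, B) = (3 + U)/(2*B) (L(U, B) = (3 + U)/((2*B)) = (3 + U)*(1/(2*B)) = (3 + U)/(2*B))
W(O) = -15 + 5*O (W(O) = (5 + (-8 + O))*5 = (-3 + O)*5 = -15 + 5*O)
x = 6
L(13, 19)*W(-1) + x = ((½)*(3 + 13)/19)*(-15 + 5*(-1)) + 6 = ((½)*(1/19)*16)*(-15 - 5) + 6 = (8/19)*(-20) + 6 = -160/19 + 6 = -46/19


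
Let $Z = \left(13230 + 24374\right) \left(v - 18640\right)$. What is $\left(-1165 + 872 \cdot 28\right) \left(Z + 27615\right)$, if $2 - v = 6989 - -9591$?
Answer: $-30791533135307$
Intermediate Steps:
$v = -16578$ ($v = 2 - \left(6989 - -9591\right) = 2 - \left(6989 + 9591\right) = 2 - 16580 = -16578$)
$Z = -1324337672$ ($Z = \left(13230 + 24374\right) \left(-16578 - 18640\right) = 37604 \left(-35218\right) = -1324337672$)
$\left(-1165 + 872 \cdot 28\right) \left(Z + 27615\right) = \left(-1165 + 872 \cdot 28\right) \left(-1324337672 + 27615\right) = \left(-1165 + 24416\right) \left(-1324310057\right) = 23251 \left(-1324310057\right) = -30791533135307$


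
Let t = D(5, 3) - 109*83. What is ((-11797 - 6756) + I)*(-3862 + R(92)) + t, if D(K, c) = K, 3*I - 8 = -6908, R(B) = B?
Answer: 78606768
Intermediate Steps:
I = -2300 (I = 8/3 + (⅓)*(-6908) = 8/3 - 6908/3 = -2300)
t = -9042 (t = 5 - 109*83 = 5 - 9047 = -9042)
((-11797 - 6756) + I)*(-3862 + R(92)) + t = ((-11797 - 6756) - 2300)*(-3862 + 92) - 9042 = (-18553 - 2300)*(-3770) - 9042 = -20853*(-3770) - 9042 = 78615810 - 9042 = 78606768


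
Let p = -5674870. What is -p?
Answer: 5674870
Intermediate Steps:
-p = -1*(-5674870) = 5674870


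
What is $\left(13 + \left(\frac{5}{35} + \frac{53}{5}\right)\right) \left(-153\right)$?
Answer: $- \frac{127143}{35} \approx -3632.7$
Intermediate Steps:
$\left(13 + \left(\frac{5}{35} + \frac{53}{5}\right)\right) \left(-153\right) = \left(13 + \left(5 \cdot \frac{1}{35} + 53 \cdot \frac{1}{5}\right)\right) \left(-153\right) = \left(13 + \left(\frac{1}{7} + \frac{53}{5}\right)\right) \left(-153\right) = \left(13 + \frac{376}{35}\right) \left(-153\right) = \frac{831}{35} \left(-153\right) = - \frac{127143}{35}$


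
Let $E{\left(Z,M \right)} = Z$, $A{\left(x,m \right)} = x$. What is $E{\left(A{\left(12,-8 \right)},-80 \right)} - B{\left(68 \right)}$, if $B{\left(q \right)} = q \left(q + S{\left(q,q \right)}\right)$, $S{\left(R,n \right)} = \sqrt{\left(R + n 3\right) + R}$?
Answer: $-4612 - 136 \sqrt{85} \approx -5865.9$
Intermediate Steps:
$S{\left(R,n \right)} = \sqrt{2 R + 3 n}$ ($S{\left(R,n \right)} = \sqrt{\left(R + 3 n\right) + R} = \sqrt{2 R + 3 n}$)
$B{\left(q \right)} = q \left(q + \sqrt{5} \sqrt{q}\right)$ ($B{\left(q \right)} = q \left(q + \sqrt{2 q + 3 q}\right) = q \left(q + \sqrt{5 q}\right) = q \left(q + \sqrt{5} \sqrt{q}\right)$)
$E{\left(A{\left(12,-8 \right)},-80 \right)} - B{\left(68 \right)} = 12 - 68 \left(68 + \sqrt{5} \sqrt{68}\right) = 12 - 68 \left(68 + \sqrt{5} \cdot 2 \sqrt{17}\right) = 12 - 68 \left(68 + 2 \sqrt{85}\right) = 12 - \left(4624 + 136 \sqrt{85}\right) = -4612 - 136 \sqrt{85}$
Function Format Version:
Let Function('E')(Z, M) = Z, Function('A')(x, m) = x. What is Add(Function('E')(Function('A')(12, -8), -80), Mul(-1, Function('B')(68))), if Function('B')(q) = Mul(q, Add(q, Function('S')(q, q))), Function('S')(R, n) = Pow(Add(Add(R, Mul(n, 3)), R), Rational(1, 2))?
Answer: Add(-4612, Mul(-136, Pow(85, Rational(1, 2)))) ≈ -5865.9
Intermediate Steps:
Function('S')(R, n) = Pow(Add(Mul(2, R), Mul(3, n)), Rational(1, 2)) (Function('S')(R, n) = Pow(Add(Add(R, Mul(3, n)), R), Rational(1, 2)) = Pow(Add(Mul(2, R), Mul(3, n)), Rational(1, 2)))
Function('B')(q) = Mul(q, Add(q, Mul(Pow(5, Rational(1, 2)), Pow(q, Rational(1, 2))))) (Function('B')(q) = Mul(q, Add(q, Pow(Add(Mul(2, q), Mul(3, q)), Rational(1, 2)))) = Mul(q, Add(q, Pow(Mul(5, q), Rational(1, 2)))) = Mul(q, Add(q, Mul(Pow(5, Rational(1, 2)), Pow(q, Rational(1, 2))))))
Add(Function('E')(Function('A')(12, -8), -80), Mul(-1, Function('B')(68))) = Add(12, Mul(-1, Mul(68, Add(68, Mul(Pow(5, Rational(1, 2)), Pow(68, Rational(1, 2))))))) = Add(12, Mul(-1, Mul(68, Add(68, Mul(Pow(5, Rational(1, 2)), Mul(2, Pow(17, Rational(1, 2)))))))) = Add(12, Mul(-1, Mul(68, Add(68, Mul(2, Pow(85, Rational(1, 2))))))) = Add(12, Mul(-1, Add(4624, Mul(136, Pow(85, Rational(1, 2)))))) = Add(12, Add(-4624, Mul(-136, Pow(85, Rational(1, 2))))) = Add(-4612, Mul(-136, Pow(85, Rational(1, 2))))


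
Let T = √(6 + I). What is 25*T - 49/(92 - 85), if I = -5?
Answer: 18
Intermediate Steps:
T = 1 (T = √(6 - 5) = √1 = 1)
25*T - 49/(92 - 85) = 25*1 - 49/(92 - 85) = 25 - 49/7 = 25 + (⅐)*(-49) = 25 - 7 = 18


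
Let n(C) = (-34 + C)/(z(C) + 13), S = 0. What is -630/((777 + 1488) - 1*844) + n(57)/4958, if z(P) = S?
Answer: -5796191/13084162 ≈ -0.44299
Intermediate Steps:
z(P) = 0
n(C) = -34/13 + C/13 (n(C) = (-34 + C)/(0 + 13) = (-34 + C)/13 = (-34 + C)*(1/13) = -34/13 + C/13)
-630/((777 + 1488) - 1*844) + n(57)/4958 = -630/((777 + 1488) - 1*844) + (-34/13 + (1/13)*57)/4958 = -630/(2265 - 844) + (-34/13 + 57/13)*(1/4958) = -630/1421 + (23/13)*(1/4958) = -630*1/1421 + 23/64454 = -90/203 + 23/64454 = -5796191/13084162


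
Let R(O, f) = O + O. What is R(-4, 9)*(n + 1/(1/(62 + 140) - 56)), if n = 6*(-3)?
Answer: 1630400/11311 ≈ 144.14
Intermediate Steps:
R(O, f) = 2*O
n = -18
R(-4, 9)*(n + 1/(1/(62 + 140) - 56)) = (2*(-4))*(-18 + 1/(1/(62 + 140) - 56)) = -8*(-18 + 1/(1/202 - 56)) = -8*(-18 + 1/(-11311/202)) = -8*(-18 - 202/11311) = -8*(-203800/11311) = 1630400/11311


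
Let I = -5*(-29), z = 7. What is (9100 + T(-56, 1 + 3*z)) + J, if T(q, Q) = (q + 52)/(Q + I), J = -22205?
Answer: -2188539/167 ≈ -13105.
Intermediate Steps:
I = 145
T(q, Q) = (52 + q)/(145 + Q) (T(q, Q) = (q + 52)/(Q + 145) = (52 + q)/(145 + Q))
(9100 + T(-56, 1 + 3*z)) + J = (9100 + (52 - 56)/(145 + (1 + 3*7))) - 22205 = (9100 - 4/(145 + (1 + 21))) - 22205 = (9100 - 4/(145 + 22)) - 22205 = (9100 - 4/167) - 22205 = 1519696/167 - 22205 = -2188539/167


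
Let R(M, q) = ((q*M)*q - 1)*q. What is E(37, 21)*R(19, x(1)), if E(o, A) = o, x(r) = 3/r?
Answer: 18870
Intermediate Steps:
R(M, q) = q*(-1 + M*q**2) (R(M, q) = ((M*q)*q - 1)*q = (M*q**2 - 1)*q = (-1 + M*q**2)*q = q*(-1 + M*q**2))
E(37, 21)*R(19, x(1)) = 37*(-3/1 + 19*(3/1)**3) = 37*(-3 + 19*(3*1)**3) = 37*(-1*3 + 19*3**3) = 37*(-3 + 19*27) = 37*(-3 + 513) = 37*510 = 18870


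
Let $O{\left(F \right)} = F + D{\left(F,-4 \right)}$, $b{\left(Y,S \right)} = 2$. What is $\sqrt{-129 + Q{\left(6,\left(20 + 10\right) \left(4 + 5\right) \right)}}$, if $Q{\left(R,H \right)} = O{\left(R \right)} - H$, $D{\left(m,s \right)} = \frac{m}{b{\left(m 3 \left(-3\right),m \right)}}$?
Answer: $i \sqrt{390} \approx 19.748 i$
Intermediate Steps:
$D{\left(m,s \right)} = \frac{m}{2}$
$O{\left(F \right)} = \frac{3 F}{2}$ ($O{\left(F \right)} = F + \frac{F}{2} = \frac{3 F}{2}$)
$Q{\left(R,H \right)} = - H + \frac{3 R}{2}$ ($Q{\left(R,H \right)} = \frac{3 R}{2} - H = - H + \frac{3 R}{2}$)
$\sqrt{-129 + Q{\left(6,\left(20 + 10\right) \left(4 + 5\right) \right)}} = \sqrt{-129 + \left(- \left(20 + 10\right) \left(4 + 5\right) + \frac{3}{2} \cdot 6\right)} = \sqrt{-129 + \left(- 30 \cdot 9 + 9\right)} = \sqrt{-129 + \left(\left(-1\right) 270 + 9\right)} = \sqrt{-129 + \left(-270 + 9\right)} = \sqrt{-129 - 261} = \sqrt{-390} = i \sqrt{390}$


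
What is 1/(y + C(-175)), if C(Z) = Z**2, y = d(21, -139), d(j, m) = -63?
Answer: 1/30562 ≈ 3.2720e-5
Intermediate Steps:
y = -63
1/(y + C(-175)) = 1/(-63 + (-175)**2) = 1/(-63 + 30625) = 1/30562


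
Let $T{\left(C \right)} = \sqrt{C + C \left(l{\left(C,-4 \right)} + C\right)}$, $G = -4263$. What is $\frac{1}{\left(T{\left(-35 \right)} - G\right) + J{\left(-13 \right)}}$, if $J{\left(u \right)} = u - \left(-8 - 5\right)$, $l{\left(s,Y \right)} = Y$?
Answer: $\frac{609}{2595977} - \frac{\sqrt{1330}}{18171839} \approx 0.00023259$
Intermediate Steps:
$J{\left(u \right)} = 13 + u$ ($J{\left(u \right)} = u - \left(-8 - 5\right) = u - -13 = u + 13 = 13 + u$)
$T{\left(C \right)} = \sqrt{C + C \left(-4 + C\right)}$
$\frac{1}{\left(T{\left(-35 \right)} - G\right) + J{\left(-13 \right)}} = \frac{1}{\left(\sqrt{- 35 \left(-3 - 35\right)} - -4263\right) + \left(13 - 13\right)} = \frac{1}{\left(\sqrt{\left(-35\right) \left(-38\right)} + 4263\right) + 0} = \frac{1}{\left(\sqrt{1330} + 4263\right) + 0} = \frac{1}{\left(4263 + \sqrt{1330}\right) + 0} = \frac{1}{4263 + \sqrt{1330}}$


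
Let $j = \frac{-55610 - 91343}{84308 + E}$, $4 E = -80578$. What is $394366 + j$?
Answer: $\frac{50607511776}{128327} \approx 3.9436 \cdot 10^{5}$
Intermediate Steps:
$E = - \frac{40289}{2}$ ($E = \frac{1}{4} \left(-80578\right) = - \frac{40289}{2} \approx -20145.0$)
$j = - \frac{293906}{128327}$ ($j = \frac{-55610 - 91343}{84308 - \frac{40289}{2}} = - \frac{146953}{\frac{128327}{2}} = \left(-146953\right) \frac{2}{128327} = - \frac{293906}{128327} \approx -2.2903$)
$394366 + j = 394366 - \frac{293906}{128327} = \frac{50607511776}{128327}$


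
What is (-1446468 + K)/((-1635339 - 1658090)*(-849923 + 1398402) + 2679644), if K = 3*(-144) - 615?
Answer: 482505/602124654949 ≈ 8.0134e-7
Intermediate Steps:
K = -1047 (K = -432 - 615 = -1047)
(-1446468 + K)/((-1635339 - 1658090)*(-849923 + 1398402) + 2679644) = (-1446468 - 1047)/((-1635339 - 1658090)*(-849923 + 1398402) + 2679644) = -1447515/(-3293429*548479 + 2679644) = -1447515/(-1806376644491 + 2679644) = -1447515/(-1806373964847) = -1447515*(-1/1806373964847) = 482505/602124654949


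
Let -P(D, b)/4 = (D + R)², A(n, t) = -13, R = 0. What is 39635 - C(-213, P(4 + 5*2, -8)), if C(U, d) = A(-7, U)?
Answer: 39648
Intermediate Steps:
P(D, b) = -4*D² (P(D, b) = -4*(D + 0)² = -4*D²)
C(U, d) = -13
39635 - C(-213, P(4 + 5*2, -8)) = 39635 - 1*(-13) = 39635 + 13 = 39648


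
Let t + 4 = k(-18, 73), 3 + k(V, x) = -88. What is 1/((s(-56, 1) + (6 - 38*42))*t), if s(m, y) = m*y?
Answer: 1/156370 ≈ 6.3951e-6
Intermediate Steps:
k(V, x) = -91 (k(V, x) = -3 - 88 = -91)
t = -95 (t = -4 - 91 = -95)
1/((s(-56, 1) + (6 - 38*42))*t) = 1/((-56*1 + (6 - 38*42))*(-95)) = -1/95/(-56 + (6 - 1596)) = -1/95/(-56 - 1590) = -1/95/(-1646) = -1/1646*(-1/95) = 1/156370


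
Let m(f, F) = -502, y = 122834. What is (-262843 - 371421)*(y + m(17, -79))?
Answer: -77590783648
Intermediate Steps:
(-262843 - 371421)*(y + m(17, -79)) = (-262843 - 371421)*(122834 - 502) = -634264*122332 = -77590783648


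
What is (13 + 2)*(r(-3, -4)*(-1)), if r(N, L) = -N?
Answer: -45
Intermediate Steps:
(13 + 2)*(r(-3, -4)*(-1)) = (13 + 2)*(-1*(-3)*(-1)) = 15*(3*(-1)) = 15*(-3) = -45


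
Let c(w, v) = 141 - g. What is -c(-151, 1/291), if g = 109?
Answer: -32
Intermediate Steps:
c(w, v) = 32 (c(w, v) = 141 - 1*109 = 141 - 109 = 32)
-c(-151, 1/291) = -1*32 = -32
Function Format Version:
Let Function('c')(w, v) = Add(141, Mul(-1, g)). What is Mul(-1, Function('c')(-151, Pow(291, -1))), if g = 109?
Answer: -32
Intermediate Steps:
Function('c')(w, v) = 32 (Function('c')(w, v) = Add(141, Mul(-1, 109)) = Add(141, -109) = 32)
Mul(-1, Function('c')(-151, Pow(291, -1))) = Mul(-1, 32) = -32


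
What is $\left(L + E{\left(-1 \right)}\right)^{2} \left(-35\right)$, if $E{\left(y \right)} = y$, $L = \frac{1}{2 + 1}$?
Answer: $- \frac{140}{9} \approx -15.556$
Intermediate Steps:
$L = \frac{1}{3} \approx 0.33333$
$\left(L + E{\left(-1 \right)}\right)^{2} \left(-35\right) = \left(\frac{1}{3} - 1\right)^{2} \left(-35\right) = \left(- \frac{2}{3}\right)^{2} \left(-35\right) = \frac{4}{9} \left(-35\right) = - \frac{140}{9}$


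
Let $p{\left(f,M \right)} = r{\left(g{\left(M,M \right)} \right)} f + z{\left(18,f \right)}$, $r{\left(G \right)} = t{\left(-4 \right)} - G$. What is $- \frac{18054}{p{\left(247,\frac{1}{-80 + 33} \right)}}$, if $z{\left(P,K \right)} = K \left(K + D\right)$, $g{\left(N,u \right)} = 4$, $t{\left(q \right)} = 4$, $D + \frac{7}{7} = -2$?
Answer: $- \frac{9027}{30134} \approx -0.29956$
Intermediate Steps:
$D = -3$ ($D = -1 - 2 = -3$)
$r{\left(G \right)} = 4 - G$
$z{\left(P,K \right)} = K \left(-3 + K\right)$ ($z{\left(P,K \right)} = K \left(K - 3\right) = K \left(-3 + K\right)$)
$p{\left(f,M \right)} = f \left(-3 + f\right)$ ($p{\left(f,M \right)} = \left(4 - 4\right) f + f \left(-3 + f\right) = 0 f + f \left(-3 + f\right) = 0 + f \left(-3 + f\right) = f \left(-3 + f\right)$)
$- \frac{18054}{p{\left(247,\frac{1}{-80 + 33} \right)}} = - \frac{18054}{247 \left(-3 + 247\right)} = - \frac{18054}{247 \cdot 244} = - \frac{18054}{60268} = \left(-18054\right) \frac{1}{60268} = - \frac{9027}{30134}$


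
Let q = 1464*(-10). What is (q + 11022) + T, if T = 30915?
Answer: 27297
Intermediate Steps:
q = -14640
(q + 11022) + T = (-14640 + 11022) + 30915 = -3618 + 30915 = 27297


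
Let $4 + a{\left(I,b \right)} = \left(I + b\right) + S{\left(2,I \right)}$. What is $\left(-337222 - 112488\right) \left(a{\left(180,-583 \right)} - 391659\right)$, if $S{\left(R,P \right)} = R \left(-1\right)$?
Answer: $176316900280$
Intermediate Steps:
$S{\left(R,P \right)} = - R$
$a{\left(I,b \right)} = -6 + I + b$ ($a{\left(I,b \right)} = -4 - \left(2 - I - b\right) = -4 + \left(-2 + I + b\right) = -6 + I + b$)
$\left(-337222 - 112488\right) \left(a{\left(180,-583 \right)} - 391659\right) = \left(-337222 - 112488\right) \left(\left(-6 + 180 - 583\right) - 391659\right) = - 449710 \left(-409 - 391659\right) = \left(-449710\right) \left(-392068\right) = 176316900280$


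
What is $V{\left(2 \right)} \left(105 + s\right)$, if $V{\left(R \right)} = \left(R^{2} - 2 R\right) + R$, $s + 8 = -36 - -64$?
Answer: $250$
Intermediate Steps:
$s = 20$ ($s = -8 - -28 = -8 + \left(-36 + 64\right) = -8 + 28 = 20$)
$V{\left(R \right)} = R^{2} - R$
$V{\left(2 \right)} \left(105 + s\right) = 2 \left(-1 + 2\right) \left(105 + 20\right) = 2 \cdot 1 \cdot 125 = 2 \cdot 125 = 250$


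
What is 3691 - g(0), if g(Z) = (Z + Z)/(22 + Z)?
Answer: 3691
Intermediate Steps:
g(Z) = 2*Z/(22 + Z) (g(Z) = (2*Z)/(22 + Z) = 2*Z/(22 + Z))
3691 - g(0) = 3691 - 2*0/(22 + 0) = 3691 - 2*0/22 = 3691 - 1*0 = 3691 + 0 = 3691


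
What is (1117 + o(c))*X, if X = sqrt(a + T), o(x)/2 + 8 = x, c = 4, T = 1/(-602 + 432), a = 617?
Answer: 1109*sqrt(17831130)/170 ≈ 27547.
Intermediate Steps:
T = -1/170 (T = 1/(-170) = -1/170 ≈ -0.0058824)
o(x) = -16 + 2*x
X = sqrt(17831130)/170 (X = sqrt(617 - 1/170) = sqrt(104889/170) = sqrt(17831130)/170 ≈ 24.839)
(1117 + o(c))*X = (1117 + (-16 + 2*4))*(sqrt(17831130)/170) = (1117 + (-16 + 8))*(sqrt(17831130)/170) = (1117 - 8)*(sqrt(17831130)/170) = 1109*(sqrt(17831130)/170) = 1109*sqrt(17831130)/170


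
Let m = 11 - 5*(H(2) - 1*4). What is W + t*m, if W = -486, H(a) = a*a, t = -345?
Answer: -4281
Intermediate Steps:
H(a) = a²
m = 11 (m = 11 - 5*(2² - 1*4) = 11 - 5*(4 - 4) = 11 - 5*0 = 11 + 0 = 11)
W + t*m = -486 - 345*11 = -486 - 3795 = -4281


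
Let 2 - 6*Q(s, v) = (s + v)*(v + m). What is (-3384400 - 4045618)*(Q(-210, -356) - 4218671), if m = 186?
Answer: 94391855134196/3 ≈ 3.1464e+13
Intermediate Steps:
Q(s, v) = ⅓ - (186 + v)*(s + v)/6 (Q(s, v) = ⅓ - (s + v)*(v + 186)/6 = ⅓ - (s + v)*(186 + v)/6 = ⅓ - (186 + v)*(s + v)/6)
(-3384400 - 4045618)*(Q(-210, -356) - 4218671) = (-3384400 - 4045618)*((⅓ - 31*(-210) - 31*(-356) - ⅙*(-356)² - ⅙*(-210)*(-356)) - 4218671) = -7430018*((⅓ + 6510 + 11036 - ⅙*126736 - 12460) - 4218671) = -7430018*((⅓ + 6510 + 11036 - 63368/3 - 12460) - 4218671) = -7430018*(-48109/3 - 4218671) = -7430018*(-12704122/3) = 94391855134196/3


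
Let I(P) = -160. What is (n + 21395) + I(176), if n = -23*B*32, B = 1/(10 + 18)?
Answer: 148461/7 ≈ 21209.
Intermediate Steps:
B = 1/28 ≈ 0.035714
n = -184/7 (n = -23*1/28*32 = -23/28*32 = -184/7 ≈ -26.286)
(n + 21395) + I(176) = (-184/7 + 21395) - 160 = 149581/7 - 160 = 148461/7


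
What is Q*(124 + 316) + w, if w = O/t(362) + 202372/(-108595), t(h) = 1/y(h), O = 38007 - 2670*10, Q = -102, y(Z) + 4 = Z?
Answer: 434708406098/108595 ≈ 4.0030e+6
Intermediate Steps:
y(Z) = -4 + Z
O = 11307 (O = 38007 - 26700 = 11307)
t(h) = 1/(-4 + h)
w = 439582149698/108595 (w = 11307/(1/(-4 + 362)) + 202372/(-108595) = 11307/(1/358) + 202372*(-1/108595) = 11307/(1/358) - 202372/108595 = 11307*358 - 202372/108595 = 4047906 - 202372/108595 = 439582149698/108595 ≈ 4.0479e+6)
Q*(124 + 316) + w = -102*(124 + 316) + 439582149698/108595 = -102*440 + 439582149698/108595 = -44880 + 439582149698/108595 = 434708406098/108595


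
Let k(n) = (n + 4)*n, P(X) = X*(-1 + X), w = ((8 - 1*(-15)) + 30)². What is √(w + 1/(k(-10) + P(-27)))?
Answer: √116899395/204 ≈ 53.000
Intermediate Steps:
w = 2809 (w = ((8 + 15) + 30)² = (23 + 30)² = 53² = 2809)
k(n) = n*(4 + n) (k(n) = (4 + n)*n = n*(4 + n))
√(w + 1/(k(-10) + P(-27))) = √(2809 + 1/(-10*(4 - 10) - 27*(-1 - 27))) = √(2809 + 1/(-10*(-6) - 27*(-28))) = √(2809 + 1/(60 + 756)) = √(2809 + 1/816) = √(2292145/816) = √116899395/204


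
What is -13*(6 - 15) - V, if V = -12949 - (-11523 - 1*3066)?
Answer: -1523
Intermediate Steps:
V = 1640 (V = -12949 - (-11523 - 3066) = -12949 - 1*(-14589) = -12949 + 14589 = 1640)
-13*(6 - 15) - V = -13*(6 - 15) - 1*1640 = -13*(-9) - 1640 = 117 - 1640 = -1523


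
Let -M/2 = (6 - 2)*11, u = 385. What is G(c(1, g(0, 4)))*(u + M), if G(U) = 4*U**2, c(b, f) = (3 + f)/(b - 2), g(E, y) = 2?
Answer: 29700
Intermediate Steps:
c(b, f) = (3 + f)/(-2 + b)
M = -88 (M = -2*(6 - 2)*11 = -8*11 = -2*44 = -88)
G(c(1, g(0, 4)))*(u + M) = (4*((3 + 2)/(-2 + 1))**2)*(385 - 88) = (4*(5/(-1))**2)*297 = (4*(-1*5)**2)*297 = (4*(-5)**2)*297 = (4*25)*297 = 100*297 = 29700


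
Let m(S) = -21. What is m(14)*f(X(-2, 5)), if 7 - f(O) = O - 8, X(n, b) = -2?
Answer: -357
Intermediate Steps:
f(O) = 15 - O (f(O) = 7 - (O - 8) = 7 - (-8 + O) = 7 + (8 - O) = 15 - O)
m(14)*f(X(-2, 5)) = -21*(15 - 1*(-2)) = -21*(15 + 2) = -21*17 = -357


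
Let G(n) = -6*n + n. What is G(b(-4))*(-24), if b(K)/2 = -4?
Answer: -960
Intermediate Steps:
b(K) = -8 (b(K) = 2*(-4) = -8)
G(n) = -5*n
G(b(-4))*(-24) = -5*(-8)*(-24) = 40*(-24) = -960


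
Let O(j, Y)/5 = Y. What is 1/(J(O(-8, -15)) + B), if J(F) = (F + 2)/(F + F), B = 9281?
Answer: 150/1392223 ≈ 0.00010774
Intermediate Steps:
O(j, Y) = 5*Y
J(F) = (2 + F)/(2*F) (J(F) = (2 + F)/((2*F)) = (2 + F)*(1/(2*F)) = (2 + F)/(2*F))
1/(J(O(-8, -15)) + B) = 1/((2 + 5*(-15))/(2*((5*(-15)))) + 9281) = 1/((½)*(2 - 75)/(-75) + 9281) = 1/((½)*(-1/75)*(-73) + 9281) = 1/(73/150 + 9281) = 1/(1392223/150) = 150/1392223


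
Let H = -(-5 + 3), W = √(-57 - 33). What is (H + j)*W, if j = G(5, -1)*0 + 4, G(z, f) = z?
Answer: 18*I*√10 ≈ 56.921*I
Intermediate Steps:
W = 3*I*√10 (W = √(-90) = 3*I*√10 ≈ 9.4868*I)
H = 2 (H = -1*(-2) = 2)
j = 4 (j = 5*0 + 4 = 0 + 4 = 4)
(H + j)*W = (2 + 4)*(3*I*√10) = 6*(3*I*√10) = 18*I*√10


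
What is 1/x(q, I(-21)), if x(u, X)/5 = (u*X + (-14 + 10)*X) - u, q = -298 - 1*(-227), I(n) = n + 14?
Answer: 1/2980 ≈ 0.00033557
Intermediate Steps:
I(n) = 14 + n
q = -71 (q = -298 + 227 = -71)
x(u, X) = -20*X - 5*u + 5*X*u (x(u, X) = 5*((u*X + (-14 + 10)*X) - u) = 5*((X*u - 4*X) - u) = 5*((-4*X + X*u) - u) = 5*(-u - 4*X + X*u) = -20*X - 5*u + 5*X*u)
1/x(q, I(-21)) = 1/(-20*(14 - 21) - 5*(-71) + 5*(14 - 21)*(-71)) = 1/(-20*(-7) + 355 + 5*(-7)*(-71)) = 1/(140 + 355 + 2485) = 1/2980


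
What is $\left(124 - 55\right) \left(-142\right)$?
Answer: $-9798$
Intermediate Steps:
$\left(124 - 55\right) \left(-142\right) = 69 \left(-142\right) = -9798$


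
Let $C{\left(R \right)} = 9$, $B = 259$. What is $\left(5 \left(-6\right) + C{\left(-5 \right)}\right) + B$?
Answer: $238$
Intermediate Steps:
$\left(5 \left(-6\right) + C{\left(-5 \right)}\right) + B = \left(5 \left(-6\right) + 9\right) + 259 = \left(-30 + 9\right) + 259 = -21 + 259 = 238$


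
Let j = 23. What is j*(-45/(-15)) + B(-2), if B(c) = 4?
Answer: 73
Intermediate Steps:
j*(-45/(-15)) + B(-2) = 23*(-45/(-15)) + 4 = 23*(-45*(-1/15)) + 4 = 23*3 + 4 = 69 + 4 = 73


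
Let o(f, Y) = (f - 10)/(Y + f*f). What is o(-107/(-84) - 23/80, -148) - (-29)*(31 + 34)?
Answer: 782243043875/414969551 ≈ 1885.1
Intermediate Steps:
o(f, Y) = (-10 + f)/(Y + f**2)
o(-107/(-84) - 23/80, -148) - (-29)*(31 + 34) = (-10 + (-107/(-84) - 23/80))/(-148 + (-107/(-84) - 23/80)**2) - (-29)*(31 + 34) = (-10 + (-107*(-1/84) - 23*1/80))/(-148 + (-107*(-1/84) - 23*1/80)**2) - (-29)*65 = (-10 + (107/84 - 23/80))/(-148 + (107/84 - 23/80)**2) - 1*(-1885) = (-10 + 1657/1680)/(-148 + (1657/1680)**2) + 1885 = -15143/1680/(-148 + 2745649/2822400) + 1885 = -15143/1680/(-414969551/2822400) + 1885 = -2822400/414969551*(-15143/1680) + 1885 = 25440240/414969551 + 1885 = 782243043875/414969551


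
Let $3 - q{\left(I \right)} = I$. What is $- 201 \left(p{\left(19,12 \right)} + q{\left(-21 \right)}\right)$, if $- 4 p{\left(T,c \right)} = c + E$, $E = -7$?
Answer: $- \frac{18291}{4} \approx -4572.8$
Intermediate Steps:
$q{\left(I \right)} = 3 - I$
$p{\left(T,c \right)} = \frac{7}{4} - \frac{c}{4}$ ($p{\left(T,c \right)} = - \frac{c - 7}{4} = - \frac{-7 + c}{4} = \frac{7}{4} - \frac{c}{4}$)
$- 201 \left(p{\left(19,12 \right)} + q{\left(-21 \right)}\right) = - 201 \left(\left(\frac{7}{4} - 3\right) + \left(3 - -21\right)\right) = - 201 \left(\left(\frac{7}{4} - 3\right) + \left(3 + 21\right)\right) = - 201 \left(- \frac{5}{4} + 24\right) = \left(-201\right) \frac{91}{4} = - \frac{18291}{4}$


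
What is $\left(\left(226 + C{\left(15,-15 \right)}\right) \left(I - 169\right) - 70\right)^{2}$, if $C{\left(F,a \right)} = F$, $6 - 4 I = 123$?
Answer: $\frac{36631280449}{16} \approx 2.2895 \cdot 10^{9}$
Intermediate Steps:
$I = - \frac{117}{4}$ ($I = \frac{3}{2} - \frac{123}{4} = - \frac{117}{4} \approx -29.25$)
$\left(\left(226 + C{\left(15,-15 \right)}\right) \left(I - 169\right) - 70\right)^{2} = \left(\left(226 + 15\right) \left(- \frac{117}{4} - 169\right) - 70\right)^{2} = \left(241 \left(- \frac{793}{4}\right) - 70\right)^{2} = \left(- \frac{191113}{4} - 70\right)^{2} = \left(- \frac{191393}{4}\right)^{2} = \frac{36631280449}{16}$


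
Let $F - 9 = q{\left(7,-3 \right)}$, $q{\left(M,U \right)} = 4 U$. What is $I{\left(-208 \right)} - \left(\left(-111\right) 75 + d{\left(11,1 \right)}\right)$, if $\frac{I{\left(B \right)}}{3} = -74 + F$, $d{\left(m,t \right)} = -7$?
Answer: $8101$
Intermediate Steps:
$F = -3$ ($F = 9 + 4 \left(-3\right) = 9 - 12 = -3$)
$I{\left(B \right)} = -231$ ($I{\left(B \right)} = 3 \left(-74 - 3\right) = 3 \left(-77\right) = -231$)
$I{\left(-208 \right)} - \left(\left(-111\right) 75 + d{\left(11,1 \right)}\right) = -231 - \left(\left(-111\right) 75 - 7\right) = -231 - \left(-8325 - 7\right) = -231 - -8332 = -231 + 8332 = 8101$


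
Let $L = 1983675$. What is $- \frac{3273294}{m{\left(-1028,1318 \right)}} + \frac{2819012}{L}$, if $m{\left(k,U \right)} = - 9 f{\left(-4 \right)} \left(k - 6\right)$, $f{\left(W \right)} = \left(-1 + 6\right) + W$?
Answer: $- \frac{119757736107}{341853325} \approx -350.32$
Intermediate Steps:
$f{\left(W \right)} = 5 + W$
$m{\left(k,U \right)} = 54 - 9 k$ ($m{\left(k,U \right)} = - 9 \left(5 - 4\right) \left(k - 6\right) = \left(-9\right) 1 \left(k - 6\right) = - 9 \left(-6 + k\right) = 54 - 9 k$)
$- \frac{3273294}{m{\left(-1028,1318 \right)}} + \frac{2819012}{L} = - \frac{3273294}{54 - -9252} + \frac{2819012}{1983675} = - \frac{3273294}{54 + 9252} + 2819012 \cdot \frac{1}{1983675} = - \frac{3273294}{9306} + \frac{2819012}{1983675} = \left(-3273294\right) \frac{1}{9306} + \frac{2819012}{1983675} = - \frac{545549}{1551} + \frac{2819012}{1983675} = - \frac{119757736107}{341853325}$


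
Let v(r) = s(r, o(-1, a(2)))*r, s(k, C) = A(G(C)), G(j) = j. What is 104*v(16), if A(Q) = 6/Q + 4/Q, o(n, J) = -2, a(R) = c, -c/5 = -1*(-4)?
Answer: -8320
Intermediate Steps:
c = -20 (c = -(-5)*(-4) = -5*4 = -20)
a(R) = -20
A(Q) = 10/Q
s(k, C) = 10/C
v(r) = -5*r (v(r) = (10/(-2))*r = (10*(-½))*r = -5*r)
104*v(16) = 104*(-5*16) = 104*(-80) = -8320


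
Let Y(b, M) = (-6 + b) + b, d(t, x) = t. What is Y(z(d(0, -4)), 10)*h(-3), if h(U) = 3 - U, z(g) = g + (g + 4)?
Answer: 12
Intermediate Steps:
z(g) = 4 + 2*g (z(g) = g + (4 + g) = 4 + 2*g)
Y(b, M) = -6 + 2*b
Y(z(d(0, -4)), 10)*h(-3) = (-6 + 2*(4 + 2*0))*(3 - 1*(-3)) = (-6 + 2*(4 + 0))*(3 + 3) = (-6 + 2*4)*6 = (-6 + 8)*6 = 2*6 = 12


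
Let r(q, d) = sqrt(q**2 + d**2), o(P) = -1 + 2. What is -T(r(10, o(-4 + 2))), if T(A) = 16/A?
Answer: -16*sqrt(101)/101 ≈ -1.5921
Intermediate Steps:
o(P) = 1
r(q, d) = sqrt(d**2 + q**2)
-T(r(10, o(-4 + 2))) = -16/(sqrt(1**2 + 10**2)) = -16/(sqrt(1 + 100)) = -16/(sqrt(101)) = -16*sqrt(101)/101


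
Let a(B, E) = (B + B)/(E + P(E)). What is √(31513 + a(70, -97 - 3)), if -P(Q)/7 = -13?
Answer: √283477/3 ≈ 177.48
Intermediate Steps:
P(Q) = 91 (P(Q) = -7*(-13) = 91)
a(B, E) = 2*B/(91 + E) (a(B, E) = (B + B)/(E + 91) = (2*B)/(91 + E) = 2*B/(91 + E))
√(31513 + a(70, -97 - 3)) = √(31513 + 2*70/(91 + (-97 - 3))) = √(31513 + 2*70/(91 - 100)) = √(31513 + 2*70/(-9)) = √(31513 + 2*70*(-⅑)) = √(31513 - 140/9) = √(283477/9) = √283477/3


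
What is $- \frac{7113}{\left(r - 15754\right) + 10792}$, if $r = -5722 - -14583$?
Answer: $- \frac{7113}{3899} \approx -1.8243$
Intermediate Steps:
$r = 8861$ ($r = -5722 + 14583 = 8861$)
$- \frac{7113}{\left(r - 15754\right) + 10792} = - \frac{7113}{\left(8861 - 15754\right) + 10792} = - \frac{7113}{-6893 + 10792} = - \frac{7113}{3899}$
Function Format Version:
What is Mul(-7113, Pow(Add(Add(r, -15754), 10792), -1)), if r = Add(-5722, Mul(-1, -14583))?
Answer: Rational(-7113, 3899) ≈ -1.8243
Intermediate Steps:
r = 8861 (r = Add(-5722, 14583) = 8861)
Mul(-7113, Pow(Add(Add(r, -15754), 10792), -1)) = Mul(-7113, Pow(Add(Add(8861, -15754), 10792), -1)) = Mul(-7113, Pow(Add(-6893, 10792), -1)) = Mul(-7113, Pow(3899, -1)) = Mul(-7113, Rational(1, 3899)) = Rational(-7113, 3899)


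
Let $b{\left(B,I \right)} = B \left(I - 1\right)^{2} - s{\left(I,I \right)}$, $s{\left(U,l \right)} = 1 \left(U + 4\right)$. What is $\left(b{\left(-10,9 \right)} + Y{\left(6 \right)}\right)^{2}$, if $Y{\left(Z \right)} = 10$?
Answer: $413449$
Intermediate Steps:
$s{\left(U,l \right)} = 4 + U$ ($s{\left(U,l \right)} = 1 \left(4 + U\right) = 4 + U$)
$b{\left(B,I \right)} = -4 - I + B \left(-1 + I\right)^{2}$ ($b{\left(B,I \right)} = B \left(I - 1\right)^{2} - \left(4 + I\right) = B \left(-1 + I\right)^{2} - \left(4 + I\right) = -4 - I + B \left(-1 + I\right)^{2}$)
$\left(b{\left(-10,9 \right)} + Y{\left(6 \right)}\right)^{2} = \left(\left(-4 - 9 - 10 \left(-1 + 9\right)^{2}\right) + 10\right)^{2} = \left(\left(-4 - 9 - 10 \cdot 8^{2}\right) + 10\right)^{2} = \left(\left(-4 - 9 - 640\right) + 10\right)^{2} = \left(-653 + 10\right)^{2} = \left(-643\right)^{2} = 413449$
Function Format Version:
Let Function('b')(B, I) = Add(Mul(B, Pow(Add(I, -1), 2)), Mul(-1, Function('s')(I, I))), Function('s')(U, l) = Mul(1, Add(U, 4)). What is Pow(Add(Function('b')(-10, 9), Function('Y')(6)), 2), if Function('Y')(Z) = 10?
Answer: 413449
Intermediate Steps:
Function('s')(U, l) = Add(4, U) (Function('s')(U, l) = Mul(1, Add(4, U)) = Add(4, U))
Function('b')(B, I) = Add(-4, Mul(-1, I), Mul(B, Pow(Add(-1, I), 2))) (Function('b')(B, I) = Add(Mul(B, Pow(Add(I, -1), 2)), Mul(-1, Add(4, I))) = Add(Mul(B, Pow(Add(-1, I), 2)), Add(-4, Mul(-1, I))) = Add(-4, Mul(-1, I), Mul(B, Pow(Add(-1, I), 2))))
Pow(Add(Function('b')(-10, 9), Function('Y')(6)), 2) = Pow(Add(Add(-4, Mul(-1, 9), Mul(-10, Pow(Add(-1, 9), 2))), 10), 2) = Pow(Add(Add(-4, -9, Mul(-10, Pow(8, 2))), 10), 2) = Pow(Add(Add(-4, -9, Mul(-10, 64)), 10), 2) = Pow(Add(Add(-4, -9, -640), 10), 2) = Pow(Add(-653, 10), 2) = Pow(-643, 2) = 413449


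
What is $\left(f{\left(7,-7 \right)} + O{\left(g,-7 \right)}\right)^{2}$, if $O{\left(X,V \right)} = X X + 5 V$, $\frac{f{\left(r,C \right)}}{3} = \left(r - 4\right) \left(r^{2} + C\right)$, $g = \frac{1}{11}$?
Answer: $\frac{1722582016}{14641} \approx 1.1765 \cdot 10^{5}$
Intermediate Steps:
$g = \frac{1}{11} \approx 0.090909$
$f{\left(r,C \right)} = 3 \left(-4 + r\right) \left(C + r^{2}\right)$ ($f{\left(r,C \right)} = 3 \left(r - 4\right) \left(r^{2} + C\right) = 3 \left(-4 + r\right) \left(C + r^{2}\right)$)
$O{\left(X,V \right)} = X^{2} + 5 V$
$\left(f{\left(7,-7 \right)} + O{\left(g,-7 \right)}\right)^{2} = \left(\left(\left(-12\right) \left(-7\right) - 12 \cdot 7^{2} + 3 \cdot 7^{3} + 3 \left(-7\right) 7\right) + \left(\left(\frac{1}{11}\right)^{2} + 5 \left(-7\right)\right)\right)^{2} = \left(\left(84 - 588 + 3 \cdot 343 - 147\right) + \left(\frac{1}{121} - 35\right)\right)^{2} = \left(\left(84 - 588 + 1029 - 147\right) - \frac{4234}{121}\right)^{2} = \left(378 - \frac{4234}{121}\right)^{2} = \left(\frac{41504}{121}\right)^{2} = \frac{1722582016}{14641}$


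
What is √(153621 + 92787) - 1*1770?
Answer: -1770 + 2*√61602 ≈ -1273.6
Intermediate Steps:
√(153621 + 92787) - 1*1770 = √246408 - 1770 = 2*√61602 - 1770 = -1770 + 2*√61602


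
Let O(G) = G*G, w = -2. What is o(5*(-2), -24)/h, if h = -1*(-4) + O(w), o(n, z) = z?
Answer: -3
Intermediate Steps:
O(G) = G²
h = 8 (h = -1*(-4) + (-2)² = 4 + 4 = 8)
o(5*(-2), -24)/h = -24/8 = -24*⅛ = -3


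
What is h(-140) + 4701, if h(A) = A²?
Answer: 24301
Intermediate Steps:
h(-140) + 4701 = (-140)² + 4701 = 19600 + 4701 = 24301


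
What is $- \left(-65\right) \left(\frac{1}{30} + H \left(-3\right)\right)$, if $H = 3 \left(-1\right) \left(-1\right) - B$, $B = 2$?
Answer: $- \frac{1157}{6} \approx -192.83$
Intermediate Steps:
$H = 1$ ($H = 3 \left(-1\right) \left(-1\right) - 2 = \left(-3\right) \left(-1\right) - 2 = 3 - 2 = 1$)
$- \left(-65\right) \left(\frac{1}{30} + H \left(-3\right)\right) = - \left(-65\right) \left(\frac{1}{30} + 1 \left(-3\right)\right) = - \left(-65\right) \left(\frac{1}{30} - 3\right) = - \frac{\left(-65\right) \left(-89\right)}{30} = \left(-1\right) \frac{1157}{6} = - \frac{1157}{6}$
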